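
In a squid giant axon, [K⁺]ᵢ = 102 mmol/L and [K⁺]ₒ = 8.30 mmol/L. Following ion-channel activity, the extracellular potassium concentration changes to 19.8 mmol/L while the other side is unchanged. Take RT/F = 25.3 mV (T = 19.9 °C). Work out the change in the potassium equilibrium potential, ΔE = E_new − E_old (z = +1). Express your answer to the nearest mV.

E_old = (25.3/1)·ln(8.30/102) = -63.47 mV
E_new = (25.3/1)·ln(19.8/102) = -41.47 mV
ΔE = -41.47 − (-63.47) = 22.00 mV

22 mV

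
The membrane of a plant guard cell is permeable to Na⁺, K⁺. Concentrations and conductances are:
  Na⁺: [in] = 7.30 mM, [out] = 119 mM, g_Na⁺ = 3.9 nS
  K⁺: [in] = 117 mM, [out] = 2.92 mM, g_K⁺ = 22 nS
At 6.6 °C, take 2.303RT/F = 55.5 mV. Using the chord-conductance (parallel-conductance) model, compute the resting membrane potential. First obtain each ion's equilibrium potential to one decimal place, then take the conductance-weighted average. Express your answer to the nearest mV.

-65 mV

E_Na⁺ = (55.5/1)·log₁₀(119/7.30) = 67.3 mV
E_K⁺ = (55.5/1)·log₁₀(2.92/117) = -89.0 mV
Vm = (Σ gᵢEᵢ)/(Σ gᵢ) = (3.9·67.3 + 22·-89.0) / (3.9 + 22)
= -1695.53 / 25.9 = -65.46 mV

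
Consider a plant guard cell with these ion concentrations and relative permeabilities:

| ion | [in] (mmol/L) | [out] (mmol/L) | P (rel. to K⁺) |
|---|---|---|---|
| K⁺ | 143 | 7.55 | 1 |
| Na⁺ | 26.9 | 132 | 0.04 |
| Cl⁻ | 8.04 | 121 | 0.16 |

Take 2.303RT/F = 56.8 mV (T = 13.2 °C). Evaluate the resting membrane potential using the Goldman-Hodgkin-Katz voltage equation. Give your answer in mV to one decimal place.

-60.4 mV

Vm = 56.8 · log₁₀[(Σ P·[cation]ₒ + Σ P·[anion]ᵢ) / (Σ P·[cation]ᵢ + Σ P·[anion]ₒ)]
Numerator = 1×7.55 + 0.04×132 + 0.16×8.04 = 14.12
Denominator = 1×143 + 0.04×26.9 + 0.16×121 = 163.4
Vm = 56.8 · log₁₀(0.086373) = 56.8 × (-1.0636) = -60.41 mV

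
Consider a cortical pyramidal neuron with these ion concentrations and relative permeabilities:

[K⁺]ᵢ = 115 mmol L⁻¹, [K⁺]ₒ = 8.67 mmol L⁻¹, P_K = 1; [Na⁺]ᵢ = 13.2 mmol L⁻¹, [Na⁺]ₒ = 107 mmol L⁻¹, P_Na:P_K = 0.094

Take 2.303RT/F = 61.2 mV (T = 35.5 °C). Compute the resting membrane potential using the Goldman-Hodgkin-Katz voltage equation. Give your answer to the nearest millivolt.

Vm = 61.2 · log₁₀[(Σ P·[cation]ₒ + Σ P·[anion]ᵢ) / (Σ P·[cation]ᵢ + Σ P·[anion]ₒ)]
Numerator = 1×8.67 + 0.094×107 = 18.73
Denominator = 1×115 + 0.094×13.2 = 116.2
Vm = 61.2 · log₁₀(0.16111) = 61.2 × (-0.7929) = -48.52 mV

-49 mV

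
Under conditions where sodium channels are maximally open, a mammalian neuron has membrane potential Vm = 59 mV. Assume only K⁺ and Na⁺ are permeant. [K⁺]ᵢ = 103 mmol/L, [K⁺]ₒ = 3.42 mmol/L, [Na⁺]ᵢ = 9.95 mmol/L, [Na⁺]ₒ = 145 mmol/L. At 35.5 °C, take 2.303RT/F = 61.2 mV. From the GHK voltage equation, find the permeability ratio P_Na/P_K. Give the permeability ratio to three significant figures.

17.7

Let α = P_Na/P_K. GHK: Vm = 61.2·log₁₀[(Kₒ + α·Naₒ)/(Kᵢ + α·Naᵢ)].
10^(Vm/61.2) = 10^(59.0/61.2) = 9.2056
So 9.2056·(Kᵢ + α·Naᵢ) = Kₒ + α·Naₒ → α = (9.2056·103.0 − 3.42) / (145.0 − 9.2056·9.95)
α = (948.2 − 3.42) / (145.0 − 91.6) = 944.8/53.4 = 17.69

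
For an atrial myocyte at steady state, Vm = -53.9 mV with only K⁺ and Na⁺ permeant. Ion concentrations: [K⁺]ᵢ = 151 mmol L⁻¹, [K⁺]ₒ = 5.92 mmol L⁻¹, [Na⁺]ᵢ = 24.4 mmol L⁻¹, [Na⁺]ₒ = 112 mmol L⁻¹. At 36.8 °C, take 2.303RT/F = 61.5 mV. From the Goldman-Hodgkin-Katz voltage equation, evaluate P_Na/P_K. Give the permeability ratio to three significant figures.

Let α = P_Na/P_K. GHK: Vm = 61.5·log₁₀[(Kₒ + α·Naₒ)/(Kᵢ + α·Naᵢ)].
10^(Vm/61.5) = 10^(-53.9/61.5) = 0.13292
So 0.13292·(Kᵢ + α·Naᵢ) = Kₒ + α·Naₒ → α = (0.13292·151.0 − 5.92) / (112.0 − 0.13292·24.4)
α = (20.07 − 5.92) / (112.0 − 3.243) = 14.15/108.8 = 0.1301

0.130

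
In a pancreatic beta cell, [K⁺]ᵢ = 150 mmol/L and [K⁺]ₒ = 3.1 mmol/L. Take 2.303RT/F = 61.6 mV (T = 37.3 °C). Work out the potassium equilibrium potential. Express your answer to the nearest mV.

E = (61.6/z) · log₁₀([K⁺]_out/[K⁺]_in) with z = +1.
= (61.6/1) · log₁₀(3.1/150) = 61.60 · log₁₀(0.02067)
= 61.60 · (-1.6847) = -103.78 mV

-104 mV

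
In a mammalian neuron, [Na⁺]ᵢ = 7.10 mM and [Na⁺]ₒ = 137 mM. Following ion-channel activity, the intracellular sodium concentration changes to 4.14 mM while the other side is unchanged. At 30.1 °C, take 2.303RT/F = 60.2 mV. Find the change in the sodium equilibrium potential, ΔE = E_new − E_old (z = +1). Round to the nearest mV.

E_old = (60.2/1)·log₁₀(137/7.10) = 77.38 mV
E_new = (60.2/1)·log₁₀(137/4.14) = 91.49 mV
ΔE = 91.49 − (77.38) = 14.10 mV

14 mV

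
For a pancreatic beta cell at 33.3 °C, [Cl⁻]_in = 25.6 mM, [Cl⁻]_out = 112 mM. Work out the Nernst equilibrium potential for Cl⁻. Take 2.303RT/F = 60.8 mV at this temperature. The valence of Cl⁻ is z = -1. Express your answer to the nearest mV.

E = (60.8/z) · log₁₀([Cl⁻]_out/[Cl⁻]_in) with z = -1.
For an anion, dividing by z = -1 reverses the sign.
= (60.8/-1) · log₁₀(112/25.6) = -60.80 · log₁₀(4.375)
= -60.80 · (0.6410) = -38.97 mV

-39 mV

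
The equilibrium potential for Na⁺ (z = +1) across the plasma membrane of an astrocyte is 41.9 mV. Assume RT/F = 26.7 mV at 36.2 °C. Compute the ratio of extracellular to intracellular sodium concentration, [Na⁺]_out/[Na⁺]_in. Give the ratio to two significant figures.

ln([out]/[in]) = E·z/(26.7) = 41.9 × 1 / 26.7 = 1.5693
[out]/[in] = e^(1.5693) = 4.803

4.8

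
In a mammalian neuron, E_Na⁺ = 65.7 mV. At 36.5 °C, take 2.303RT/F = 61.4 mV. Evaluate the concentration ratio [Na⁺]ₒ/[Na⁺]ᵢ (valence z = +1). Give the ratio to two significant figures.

log₁₀([out]/[in]) = E·z/(61.4) = 65.7 × 1 / 61.4 = 1.0700
[out]/[in] = 10^(1.0700) = 11.75

12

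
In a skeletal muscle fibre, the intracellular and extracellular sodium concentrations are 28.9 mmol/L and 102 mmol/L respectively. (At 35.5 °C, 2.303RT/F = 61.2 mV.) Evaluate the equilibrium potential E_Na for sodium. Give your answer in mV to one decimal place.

33.5 mV

E = (61.2/z) · log₁₀([Na⁺]_out/[Na⁺]_in) with z = +1.
= (61.2/1) · log₁₀(102/28.9) = 61.20 · log₁₀(3.529)
= 61.20 · (0.5477) = 33.52 mV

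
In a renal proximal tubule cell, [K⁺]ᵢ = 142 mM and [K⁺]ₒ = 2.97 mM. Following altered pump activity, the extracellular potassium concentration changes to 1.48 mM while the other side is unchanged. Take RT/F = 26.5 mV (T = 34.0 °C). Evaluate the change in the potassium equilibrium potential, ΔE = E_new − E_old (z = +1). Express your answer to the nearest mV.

E_old = (26.5/1)·ln(2.97/142) = -102.48 mV
E_new = (26.5/1)·ln(1.48/142) = -120.94 mV
ΔE = -120.94 − (-102.48) = -18.46 mV

-18 mV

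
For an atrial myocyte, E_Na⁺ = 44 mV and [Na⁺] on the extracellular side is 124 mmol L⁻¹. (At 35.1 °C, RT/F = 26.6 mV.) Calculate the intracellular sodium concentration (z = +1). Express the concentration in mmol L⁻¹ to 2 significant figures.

24 mmol L⁻¹

Nernst: E = (26.6/1) · ln([out]/[in]), so ln([out]/[in]) = 44.0 × 1 / 26.6 = 1.6541.
[out]/[in] = e^(1.6541) = 5.229.
[in] = 124 / 5.229 = 23.72 mmol L⁻¹.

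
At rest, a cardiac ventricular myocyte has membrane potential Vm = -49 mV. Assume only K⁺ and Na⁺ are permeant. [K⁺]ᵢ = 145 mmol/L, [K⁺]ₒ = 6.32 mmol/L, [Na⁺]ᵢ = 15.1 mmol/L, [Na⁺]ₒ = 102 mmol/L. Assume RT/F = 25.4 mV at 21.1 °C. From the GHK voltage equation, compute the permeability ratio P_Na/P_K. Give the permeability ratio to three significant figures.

Let α = P_Na/P_K. GHK: Vm = 25.4·ln[(Kₒ + α·Naₒ)/(Kᵢ + α·Naᵢ)].
e^(Vm/25.4) = e^(-49.0/25.4) = 0.14527
So 0.14527·(Kᵢ + α·Naᵢ) = Kₒ + α·Naₒ → α = (0.14527·145.0 − 6.32) / (102.0 − 0.14527·15.1)
α = (21.06 − 6.32) / (102.0 − 2.194) = 14.74/99.81 = 0.1477

0.148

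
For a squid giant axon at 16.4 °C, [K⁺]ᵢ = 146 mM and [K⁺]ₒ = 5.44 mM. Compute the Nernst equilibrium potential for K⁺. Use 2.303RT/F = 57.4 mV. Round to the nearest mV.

E = (57.4/z) · log₁₀([K⁺]_out/[K⁺]_in) with z = +1.
= (57.4/1) · log₁₀(5.44/146) = 57.40 · log₁₀(0.03726)
= 57.40 · (-1.4288) = -82.01 mV

-82 mV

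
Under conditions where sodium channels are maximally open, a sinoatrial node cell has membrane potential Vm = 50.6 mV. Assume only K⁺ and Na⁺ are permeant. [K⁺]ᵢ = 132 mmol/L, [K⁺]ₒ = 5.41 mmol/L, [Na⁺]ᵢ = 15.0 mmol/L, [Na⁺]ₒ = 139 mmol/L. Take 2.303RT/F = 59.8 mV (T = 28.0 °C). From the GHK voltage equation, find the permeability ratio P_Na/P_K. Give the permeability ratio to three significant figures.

Let α = P_Na/P_K. GHK: Vm = 59.8·log₁₀[(Kₒ + α·Naₒ)/(Kᵢ + α·Naᵢ)].
10^(Vm/59.8) = 10^(50.6/59.8) = 7.017
So 7.017·(Kᵢ + α·Naᵢ) = Kₒ + α·Naₒ → α = (7.017·132.0 − 5.41) / (139.0 − 7.017·15.0)
α = (926.2 − 5.41) / (139.0 − 105.3) = 920.8/33.74 = 27.29

27.3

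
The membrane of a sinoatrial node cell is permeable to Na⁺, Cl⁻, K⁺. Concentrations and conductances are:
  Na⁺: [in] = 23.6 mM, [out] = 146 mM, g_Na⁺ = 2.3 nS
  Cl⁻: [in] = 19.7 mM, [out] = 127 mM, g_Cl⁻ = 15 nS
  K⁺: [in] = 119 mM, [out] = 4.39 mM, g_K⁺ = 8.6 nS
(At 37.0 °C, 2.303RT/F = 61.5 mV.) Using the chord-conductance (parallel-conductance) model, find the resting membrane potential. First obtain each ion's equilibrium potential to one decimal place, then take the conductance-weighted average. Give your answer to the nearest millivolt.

-54 mV

E_Na⁺ = (61.5/1)·log₁₀(146/23.6) = 48.7 mV
E_Cl⁻ = (61.5/-1)·log₁₀(127/19.7) = -49.8 mV
E_K⁺ = (61.5/1)·log₁₀(4.39/119) = -88.1 mV
Vm = (Σ gᵢEᵢ)/(Σ gᵢ) = (2.3·48.7 + 15·-49.8 + 8.6·-88.1) / (2.3 + 15 + 8.6)
= -1392.65 / 25.9 = -53.77 mV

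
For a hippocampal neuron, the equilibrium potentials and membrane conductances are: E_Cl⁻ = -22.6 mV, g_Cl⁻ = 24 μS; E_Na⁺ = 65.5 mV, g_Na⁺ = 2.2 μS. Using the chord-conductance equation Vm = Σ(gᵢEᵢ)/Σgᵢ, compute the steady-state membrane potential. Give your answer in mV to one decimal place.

-15.2 mV

Σ gᵢEᵢ = 24·(-22.6) + 2.2·(65.5) = -398.30
Σ gᵢ = 24 + 2.2 = 26.2
Vm = -398.30 / 26.2 = -15.20 mV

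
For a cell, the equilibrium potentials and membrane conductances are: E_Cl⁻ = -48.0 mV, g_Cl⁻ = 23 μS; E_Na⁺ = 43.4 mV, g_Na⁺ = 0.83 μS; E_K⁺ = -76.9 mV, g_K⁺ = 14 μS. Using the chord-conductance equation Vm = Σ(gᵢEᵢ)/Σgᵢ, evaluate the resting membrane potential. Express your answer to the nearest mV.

-57 mV

Σ gᵢEᵢ = 23·(-48.0) + 0.83·(43.4) + 14·(-76.9) = -2144.58
Σ gᵢ = 23 + 0.83 + 14 = 37.83
Vm = -2144.58 / 37.83 = -56.69 mV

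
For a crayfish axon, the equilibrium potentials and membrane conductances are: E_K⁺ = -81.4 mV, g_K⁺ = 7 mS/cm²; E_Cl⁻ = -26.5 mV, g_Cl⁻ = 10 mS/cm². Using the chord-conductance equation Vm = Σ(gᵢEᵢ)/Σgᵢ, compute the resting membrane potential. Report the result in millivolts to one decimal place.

-49.1 mV

Σ gᵢEᵢ = 7·(-81.4) + 10·(-26.5) = -834.80
Σ gᵢ = 7 + 10 = 17
Vm = -834.80 / 17 = -49.11 mV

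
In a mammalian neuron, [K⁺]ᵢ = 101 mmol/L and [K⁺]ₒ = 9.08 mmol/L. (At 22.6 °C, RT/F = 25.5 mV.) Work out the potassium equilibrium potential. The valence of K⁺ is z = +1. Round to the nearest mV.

-61 mV

E = (25.5/z) · ln([K⁺]_out/[K⁺]_in) with z = +1.
= (25.5/1) · ln(9.08/101) = 25.50 · ln(0.0899)
= 25.50 · (-2.4090) = -61.43 mV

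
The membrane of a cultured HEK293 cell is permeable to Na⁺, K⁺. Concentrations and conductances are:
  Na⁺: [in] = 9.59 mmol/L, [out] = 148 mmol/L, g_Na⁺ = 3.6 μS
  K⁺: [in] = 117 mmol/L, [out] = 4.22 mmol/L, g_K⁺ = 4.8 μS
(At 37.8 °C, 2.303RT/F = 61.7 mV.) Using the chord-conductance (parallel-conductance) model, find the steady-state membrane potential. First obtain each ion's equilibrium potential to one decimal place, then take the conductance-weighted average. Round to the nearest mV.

E_Na⁺ = (61.7/1)·log₁₀(148/9.59) = 73.3 mV
E_K⁺ = (61.7/1)·log₁₀(4.22/117) = -89.0 mV
Vm = (Σ gᵢEᵢ)/(Σ gᵢ) = (3.6·73.3 + 4.8·-89.0) / (3.6 + 4.8)
= -163.32 / 8.4 = -19.44 mV

-19 mV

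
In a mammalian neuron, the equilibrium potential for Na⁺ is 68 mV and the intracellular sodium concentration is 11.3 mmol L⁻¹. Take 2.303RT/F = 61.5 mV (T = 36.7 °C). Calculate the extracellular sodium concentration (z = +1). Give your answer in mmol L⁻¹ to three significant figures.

144 mmol L⁻¹

Nernst: E = (61.5/1) · log₁₀([out]/[in]), so log₁₀([out]/[in]) = 68.0 × 1 / 61.5 = 1.1057.
[out]/[in] = 10^(1.1057) = 12.76.
[out] = 12.76 × 11.3 = 144.1 mmol L⁻¹.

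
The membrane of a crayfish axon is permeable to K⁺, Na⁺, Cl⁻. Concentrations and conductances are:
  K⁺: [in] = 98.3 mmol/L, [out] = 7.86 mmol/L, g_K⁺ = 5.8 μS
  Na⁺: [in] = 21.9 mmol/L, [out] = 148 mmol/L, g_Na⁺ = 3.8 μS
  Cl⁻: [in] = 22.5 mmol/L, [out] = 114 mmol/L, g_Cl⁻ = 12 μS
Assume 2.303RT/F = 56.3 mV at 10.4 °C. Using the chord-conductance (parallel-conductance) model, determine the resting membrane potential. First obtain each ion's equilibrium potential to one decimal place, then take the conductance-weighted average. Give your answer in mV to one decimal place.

E_K⁺ = (56.3/1)·log₁₀(7.86/98.3) = -61.8 mV
E_Na⁺ = (56.3/1)·log₁₀(148/21.9) = 46.7 mV
E_Cl⁻ = (56.3/-1)·log₁₀(114/22.5) = -39.7 mV
Vm = (Σ gᵢEᵢ)/(Σ gᵢ) = (5.8·-61.8 + 3.8·46.7 + 12·-39.7) / (5.8 + 3.8 + 12)
= -657.38 / 21.6 = -30.43 mV

-30.4 mV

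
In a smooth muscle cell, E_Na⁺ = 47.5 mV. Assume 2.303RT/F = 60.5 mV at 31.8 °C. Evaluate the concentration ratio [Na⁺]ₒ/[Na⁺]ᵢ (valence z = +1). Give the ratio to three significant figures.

log₁₀([out]/[in]) = E·z/(60.5) = 47.5 × 1 / 60.5 = 0.7851
[out]/[in] = 10^(0.7851) = 6.097

6.10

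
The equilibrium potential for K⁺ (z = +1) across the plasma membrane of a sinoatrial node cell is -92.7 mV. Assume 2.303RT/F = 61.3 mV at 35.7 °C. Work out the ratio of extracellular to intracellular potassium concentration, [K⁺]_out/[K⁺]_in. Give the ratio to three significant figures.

0.0307

log₁₀([out]/[in]) = E·z/(61.3) = -92.7 × 1 / 61.3 = -1.5122
[out]/[in] = 10^(-1.5122) = 0.03074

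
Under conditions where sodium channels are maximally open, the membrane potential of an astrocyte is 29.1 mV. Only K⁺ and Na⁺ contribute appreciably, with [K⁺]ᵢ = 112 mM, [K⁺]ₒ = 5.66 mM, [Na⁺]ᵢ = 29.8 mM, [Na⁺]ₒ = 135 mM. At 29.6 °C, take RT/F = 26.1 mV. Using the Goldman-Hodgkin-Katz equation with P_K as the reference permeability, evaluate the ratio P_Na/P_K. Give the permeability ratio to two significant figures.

Let α = P_Na/P_K. GHK: Vm = 26.1·ln[(Kₒ + α·Naₒ)/(Kᵢ + α·Naᵢ)].
e^(Vm/26.1) = e^(29.1/26.1) = 3.0494
So 3.0494·(Kᵢ + α·Naᵢ) = Kₒ + α·Naₒ → α = (3.0494·112.0 − 5.66) / (135.0 − 3.0494·29.8)
α = (341.5 − 5.66) / (135.0 − 90.87) = 335.9/44.13 = 7.611

7.6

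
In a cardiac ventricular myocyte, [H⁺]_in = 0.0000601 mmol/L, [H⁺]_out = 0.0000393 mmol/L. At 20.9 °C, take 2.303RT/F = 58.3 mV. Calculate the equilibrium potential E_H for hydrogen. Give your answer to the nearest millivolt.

-11 mV

E = (58.3/z) · log₁₀([H⁺]_out/[H⁺]_in) with z = +1.
= (58.3/1) · log₁₀(0.0000393/0.0000601) = 58.30 · log₁₀(0.6539)
= 58.30 · (-0.1845) = -10.76 mV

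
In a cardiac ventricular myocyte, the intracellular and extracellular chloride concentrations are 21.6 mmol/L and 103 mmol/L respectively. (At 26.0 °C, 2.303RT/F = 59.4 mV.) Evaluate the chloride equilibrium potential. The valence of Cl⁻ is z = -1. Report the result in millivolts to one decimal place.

-40.3 mV

E = (59.4/z) · log₁₀([Cl⁻]_out/[Cl⁻]_in) with z = -1.
For an anion, dividing by z = -1 reverses the sign.
= (59.4/-1) · log₁₀(103/21.6) = -59.40 · log₁₀(4.769)
= -59.40 · (0.6784) = -40.30 mV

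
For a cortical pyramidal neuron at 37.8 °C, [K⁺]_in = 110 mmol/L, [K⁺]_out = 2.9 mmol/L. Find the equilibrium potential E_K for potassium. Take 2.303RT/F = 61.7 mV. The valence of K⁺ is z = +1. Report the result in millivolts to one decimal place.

-97.4 mV

E = (61.7/z) · log₁₀([K⁺]_out/[K⁺]_in) with z = +1.
= (61.7/1) · log₁₀(2.9/110) = 61.70 · log₁₀(0.02636)
= 61.70 · (-1.5790) = -97.42 mV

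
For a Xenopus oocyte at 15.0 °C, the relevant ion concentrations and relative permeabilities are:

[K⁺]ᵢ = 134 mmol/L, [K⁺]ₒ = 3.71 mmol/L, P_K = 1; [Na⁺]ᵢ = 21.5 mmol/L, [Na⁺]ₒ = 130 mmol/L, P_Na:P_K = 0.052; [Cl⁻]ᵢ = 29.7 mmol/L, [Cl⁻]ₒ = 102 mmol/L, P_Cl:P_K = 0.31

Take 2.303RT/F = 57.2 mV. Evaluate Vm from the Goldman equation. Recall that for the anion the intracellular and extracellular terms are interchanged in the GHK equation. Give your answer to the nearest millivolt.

Vm = 57.2 · log₁₀[(Σ P·[cation]ₒ + Σ P·[anion]ᵢ) / (Σ P·[cation]ᵢ + Σ P·[anion]ₒ)]
Numerator = 1×3.71 + 0.052×130 + 0.31×29.7 = 19.68
Denominator = 1×134 + 0.052×21.5 + 0.31×102 = 166.7
Vm = 57.2 · log₁₀(0.11801) = 57.2 × (-0.9281) = -53.09 mV

-53 mV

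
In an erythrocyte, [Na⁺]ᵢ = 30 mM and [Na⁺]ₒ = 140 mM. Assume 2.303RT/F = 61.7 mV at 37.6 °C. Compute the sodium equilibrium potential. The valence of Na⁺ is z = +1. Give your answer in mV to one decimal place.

41.3 mV

E = (61.7/z) · log₁₀([Na⁺]_out/[Na⁺]_in) with z = +1.
= (61.7/1) · log₁₀(140/30) = 61.70 · log₁₀(4.667)
= 61.70 · (0.6690) = 41.28 mV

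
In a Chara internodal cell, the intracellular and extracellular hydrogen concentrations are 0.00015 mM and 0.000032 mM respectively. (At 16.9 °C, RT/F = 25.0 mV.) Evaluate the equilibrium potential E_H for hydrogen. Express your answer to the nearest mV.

-39 mV

E = (25.0/z) · ln([H⁺]_out/[H⁺]_in) with z = +1.
= (25.0/1) · ln(0.000032/0.00015) = 25.00 · ln(0.2133)
= 25.00 · (-1.5449) = -38.62 mV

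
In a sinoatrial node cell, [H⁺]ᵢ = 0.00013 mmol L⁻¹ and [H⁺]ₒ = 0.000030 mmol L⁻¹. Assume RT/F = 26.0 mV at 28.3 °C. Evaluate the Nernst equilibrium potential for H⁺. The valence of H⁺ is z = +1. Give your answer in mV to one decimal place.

-38.1 mV

E = (26.0/z) · ln([H⁺]_out/[H⁺]_in) with z = +1.
= (26.0/1) · ln(0.000030/0.00013) = 26.00 · ln(0.2308)
= 26.00 · (-1.4663) = -38.12 mV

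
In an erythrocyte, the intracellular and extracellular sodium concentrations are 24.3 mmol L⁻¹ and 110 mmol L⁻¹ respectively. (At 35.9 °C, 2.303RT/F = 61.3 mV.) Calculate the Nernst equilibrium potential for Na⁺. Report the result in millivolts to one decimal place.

E = (61.3/z) · log₁₀([Na⁺]_out/[Na⁺]_in) with z = +1.
= (61.3/1) · log₁₀(110/24.3) = 61.30 · log₁₀(4.527)
= 61.30 · (0.6558) = 40.20 mV

40.2 mV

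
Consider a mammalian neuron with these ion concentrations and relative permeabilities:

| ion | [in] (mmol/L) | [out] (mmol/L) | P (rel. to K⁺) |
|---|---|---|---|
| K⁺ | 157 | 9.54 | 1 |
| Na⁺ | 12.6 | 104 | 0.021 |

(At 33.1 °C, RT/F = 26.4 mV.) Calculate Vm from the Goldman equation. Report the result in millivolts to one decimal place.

-68.5 mV

Vm = 26.4 · ln[(Σ P·[cation]ₒ + Σ P·[anion]ᵢ) / (Σ P·[cation]ᵢ + Σ P·[anion]ₒ)]
Numerator = 1×9.54 + 0.021×104 = 11.72
Denominator = 1×157 + 0.021×12.6 = 157.3
Vm = 26.4 · ln(0.07455) = 26.4 × (-2.5963) = -68.54 mV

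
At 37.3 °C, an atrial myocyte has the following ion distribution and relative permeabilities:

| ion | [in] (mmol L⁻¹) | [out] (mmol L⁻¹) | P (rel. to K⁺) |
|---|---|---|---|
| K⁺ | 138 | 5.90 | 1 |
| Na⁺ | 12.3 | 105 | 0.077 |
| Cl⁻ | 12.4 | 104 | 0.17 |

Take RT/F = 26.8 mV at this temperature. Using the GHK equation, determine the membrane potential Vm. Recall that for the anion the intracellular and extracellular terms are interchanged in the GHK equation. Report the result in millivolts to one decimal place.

-61.0 mV

Vm = 26.8 · ln[(Σ P·[cation]ₒ + Σ P·[anion]ᵢ) / (Σ P·[cation]ᵢ + Σ P·[anion]ₒ)]
Numerator = 1×5.90 + 0.077×105 + 0.17×12.4 = 16.09
Denominator = 1×138 + 0.077×12.3 + 0.17×104 = 156.6
Vm = 26.8 · ln(0.10275) = 26.8 × (-2.2755) = -60.98 mV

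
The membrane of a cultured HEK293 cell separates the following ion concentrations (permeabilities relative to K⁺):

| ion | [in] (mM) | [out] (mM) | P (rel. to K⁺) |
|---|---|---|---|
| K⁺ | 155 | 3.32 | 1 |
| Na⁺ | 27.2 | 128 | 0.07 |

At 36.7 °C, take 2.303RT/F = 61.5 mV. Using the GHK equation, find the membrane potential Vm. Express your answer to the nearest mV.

-68 mV

Vm = 61.5 · log₁₀[(Σ P·[cation]ₒ + Σ P·[anion]ᵢ) / (Σ P·[cation]ᵢ + Σ P·[anion]ₒ)]
Numerator = 1×3.32 + 0.07×128 = 12.28
Denominator = 1×155 + 0.07×27.2 = 156.9
Vm = 61.5 · log₁₀(0.078264) = 61.5 × (-1.1064) = -68.05 mV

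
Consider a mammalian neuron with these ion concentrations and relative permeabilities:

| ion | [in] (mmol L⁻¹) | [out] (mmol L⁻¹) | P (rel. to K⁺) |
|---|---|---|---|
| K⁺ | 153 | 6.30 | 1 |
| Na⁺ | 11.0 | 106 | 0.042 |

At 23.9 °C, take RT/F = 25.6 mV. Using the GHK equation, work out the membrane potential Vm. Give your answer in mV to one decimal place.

Vm = 25.6 · ln[(Σ P·[cation]ₒ + Σ P·[anion]ᵢ) / (Σ P·[cation]ᵢ + Σ P·[anion]ₒ)]
Numerator = 1×6.30 + 0.042×106 = 10.75
Denominator = 1×153 + 0.042×11.0 = 153.5
Vm = 25.6 · ln(0.070063) = 25.6 × (-2.6584) = -68.05 mV

-68.1 mV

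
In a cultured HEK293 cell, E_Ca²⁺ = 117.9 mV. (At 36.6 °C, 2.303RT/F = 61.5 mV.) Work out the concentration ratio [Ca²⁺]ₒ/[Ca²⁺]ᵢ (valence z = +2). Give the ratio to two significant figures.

6800

log₁₀([out]/[in]) = E·z/(61.5) = 117.9 × 2 / 61.5 = 3.8341
[out]/[in] = 10^(3.8341) = 6826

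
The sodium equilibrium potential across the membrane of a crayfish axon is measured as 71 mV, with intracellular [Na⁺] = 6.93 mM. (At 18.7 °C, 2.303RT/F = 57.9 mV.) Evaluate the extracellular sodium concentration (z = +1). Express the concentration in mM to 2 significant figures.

120 mM

Nernst: E = (57.9/1) · log₁₀([out]/[in]), so log₁₀([out]/[in]) = 71.0 × 1 / 57.9 = 1.2263.
[out]/[in] = 10^(1.2263) = 16.84.
[out] = 16.84 × 6.93 = 116.7 mM.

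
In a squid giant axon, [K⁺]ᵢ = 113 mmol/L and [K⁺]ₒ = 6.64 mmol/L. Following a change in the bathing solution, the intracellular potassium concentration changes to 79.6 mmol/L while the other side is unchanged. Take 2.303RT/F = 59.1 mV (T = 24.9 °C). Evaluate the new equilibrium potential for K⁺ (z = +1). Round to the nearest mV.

-64 mV

After the shift: [K⁺]_out = 6.64, [K⁺]_in = 79.6 mmol/L.
E_new = (59.1/1)·log₁₀(6.64/79.6) = 59.10 · (-1.0787) = -63.75 mV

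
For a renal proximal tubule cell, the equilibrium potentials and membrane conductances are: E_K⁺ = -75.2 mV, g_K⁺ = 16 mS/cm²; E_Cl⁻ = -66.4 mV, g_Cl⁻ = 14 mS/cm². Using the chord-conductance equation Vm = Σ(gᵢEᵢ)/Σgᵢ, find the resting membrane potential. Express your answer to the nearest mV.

Σ gᵢEᵢ = 16·(-75.2) + 14·(-66.4) = -2132.80
Σ gᵢ = 16 + 14 = 30
Vm = -2132.80 / 30 = -71.09 mV

-71 mV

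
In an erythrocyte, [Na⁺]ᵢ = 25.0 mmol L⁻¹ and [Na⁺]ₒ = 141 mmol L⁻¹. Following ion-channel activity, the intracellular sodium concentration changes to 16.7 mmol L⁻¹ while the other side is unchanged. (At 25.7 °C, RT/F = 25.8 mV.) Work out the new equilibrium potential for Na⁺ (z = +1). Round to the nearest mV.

55 mV

After the shift: [Na⁺]_out = 141, [Na⁺]_in = 16.7 mmol L⁻¹.
E_new = (25.8/1)·ln(141/16.7) = 25.80 · (2.1334) = 55.04 mV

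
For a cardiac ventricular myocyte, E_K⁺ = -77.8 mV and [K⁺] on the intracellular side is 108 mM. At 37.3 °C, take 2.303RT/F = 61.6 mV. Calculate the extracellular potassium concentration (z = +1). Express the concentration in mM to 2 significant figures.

Nernst: E = (61.6/1) · log₁₀([out]/[in]), so log₁₀([out]/[in]) = -77.8 × 1 / 61.6 = -1.2630.
[out]/[in] = 10^(-1.2630) = 0.05458.
[out] = 0.05458 × 108 = 5.894 mM.

5.9 mM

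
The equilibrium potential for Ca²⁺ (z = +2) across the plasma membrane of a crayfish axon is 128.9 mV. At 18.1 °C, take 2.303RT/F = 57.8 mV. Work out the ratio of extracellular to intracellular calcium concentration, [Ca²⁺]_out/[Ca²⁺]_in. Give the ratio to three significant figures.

log₁₀([out]/[in]) = E·z/(57.8) = 128.9 × 2 / 57.8 = 4.4602
[out]/[in] = 10^(4.4602) = 2.885e+04

28900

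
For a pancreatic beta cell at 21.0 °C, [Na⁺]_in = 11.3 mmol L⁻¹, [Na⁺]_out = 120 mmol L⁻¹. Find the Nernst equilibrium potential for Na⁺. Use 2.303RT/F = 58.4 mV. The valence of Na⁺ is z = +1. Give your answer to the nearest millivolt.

60 mV

E = (58.4/z) · log₁₀([Na⁺]_out/[Na⁺]_in) with z = +1.
= (58.4/1) · log₁₀(120/11.3) = 58.40 · log₁₀(10.62)
= 58.40 · (1.0261) = 59.92 mV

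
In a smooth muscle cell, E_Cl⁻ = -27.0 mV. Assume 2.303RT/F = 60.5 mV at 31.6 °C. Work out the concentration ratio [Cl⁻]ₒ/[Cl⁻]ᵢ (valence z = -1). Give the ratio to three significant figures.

2.79

log₁₀([out]/[in]) = E·z/(60.5) = -27.0 × -1 / 60.5 = 0.4463
[out]/[in] = 10^(0.4463) = 2.794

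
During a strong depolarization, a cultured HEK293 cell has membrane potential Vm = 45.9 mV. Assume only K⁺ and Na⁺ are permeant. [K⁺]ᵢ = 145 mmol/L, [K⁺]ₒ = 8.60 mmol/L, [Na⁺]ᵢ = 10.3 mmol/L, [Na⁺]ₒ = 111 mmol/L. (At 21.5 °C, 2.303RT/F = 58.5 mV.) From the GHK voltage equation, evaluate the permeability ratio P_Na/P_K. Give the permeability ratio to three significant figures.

Let α = P_Na/P_K. GHK: Vm = 58.5·log₁₀[(Kₒ + α·Naₒ)/(Kᵢ + α·Naᵢ)].
10^(Vm/58.5) = 10^(45.9/58.5) = 6.09
So 6.09·(Kᵢ + α·Naᵢ) = Kₒ + α·Naₒ → α = (6.09·145.0 − 8.6) / (111.0 − 6.09·10.3)
α = (883 − 8.6) / (111.0 − 62.73) = 874.4/48.27 = 18.11

18.1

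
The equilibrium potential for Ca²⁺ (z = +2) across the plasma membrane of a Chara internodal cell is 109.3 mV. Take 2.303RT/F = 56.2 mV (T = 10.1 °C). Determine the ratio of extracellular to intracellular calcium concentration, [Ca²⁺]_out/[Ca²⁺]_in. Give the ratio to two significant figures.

7800

log₁₀([out]/[in]) = E·z/(56.2) = 109.3 × 2 / 56.2 = 3.8897
[out]/[in] = 10^(3.8897) = 7757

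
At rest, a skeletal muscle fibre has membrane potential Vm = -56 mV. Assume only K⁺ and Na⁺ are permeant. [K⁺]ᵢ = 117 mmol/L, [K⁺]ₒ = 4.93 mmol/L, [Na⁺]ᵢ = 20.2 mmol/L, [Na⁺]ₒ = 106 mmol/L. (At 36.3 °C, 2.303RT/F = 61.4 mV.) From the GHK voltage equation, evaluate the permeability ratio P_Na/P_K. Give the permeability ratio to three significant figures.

Let α = P_Na/P_K. GHK: Vm = 61.4·log₁₀[(Kₒ + α·Naₒ)/(Kᵢ + α·Naᵢ)].
10^(Vm/61.4) = 10^(-56.0/61.4) = 0.12245
So 0.12245·(Kᵢ + α·Naᵢ) = Kₒ + α·Naₒ → α = (0.12245·117.0 − 4.93) / (106.0 − 0.12245·20.2)
α = (14.33 − 4.93) / (106.0 − 2.473) = 9.396/103.5 = 0.09076

0.0908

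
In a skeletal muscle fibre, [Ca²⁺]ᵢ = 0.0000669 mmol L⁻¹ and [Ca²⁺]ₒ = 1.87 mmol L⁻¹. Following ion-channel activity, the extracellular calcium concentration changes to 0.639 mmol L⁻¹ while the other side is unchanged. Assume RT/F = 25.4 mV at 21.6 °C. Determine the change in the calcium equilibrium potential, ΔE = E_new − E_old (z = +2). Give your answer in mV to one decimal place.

E_old = (25.4/2)·ln(1.87/0.0000669) = 130.03 mV
E_new = (25.4/2)·ln(0.639/0.0000669) = 116.39 mV
ΔE = 116.39 − (130.03) = -13.64 mV

-13.6 mV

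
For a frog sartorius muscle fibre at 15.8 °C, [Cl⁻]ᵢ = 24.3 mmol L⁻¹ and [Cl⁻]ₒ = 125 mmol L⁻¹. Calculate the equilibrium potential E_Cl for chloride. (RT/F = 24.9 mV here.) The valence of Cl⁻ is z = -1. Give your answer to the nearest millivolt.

E = (24.9/z) · ln([Cl⁻]_out/[Cl⁻]_in) with z = -1.
For an anion, dividing by z = -1 reverses the sign.
= (24.9/-1) · ln(125/24.3) = -24.90 · ln(5.144)
= -24.90 · (1.6378) = -40.78 mV

-41 mV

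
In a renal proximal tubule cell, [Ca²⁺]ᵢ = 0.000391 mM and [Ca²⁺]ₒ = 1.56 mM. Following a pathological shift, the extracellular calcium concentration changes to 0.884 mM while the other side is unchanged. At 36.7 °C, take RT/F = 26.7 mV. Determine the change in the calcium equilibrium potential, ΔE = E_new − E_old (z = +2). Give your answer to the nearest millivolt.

-8 mV

E_old = (26.7/2)·ln(1.56/0.000391) = 110.69 mV
E_new = (26.7/2)·ln(0.884/0.000391) = 103.11 mV
ΔE = 103.11 − (110.69) = -7.58 mV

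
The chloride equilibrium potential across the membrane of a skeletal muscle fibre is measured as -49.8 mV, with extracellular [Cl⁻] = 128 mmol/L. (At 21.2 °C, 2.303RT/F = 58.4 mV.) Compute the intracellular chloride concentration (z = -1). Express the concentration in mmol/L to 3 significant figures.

18.0 mmol/L

Nernst: E = (58.4/-1) · log₁₀([out]/[in]), so log₁₀([out]/[in]) = -49.8 × -1 / 58.4 = 0.8527.
[out]/[in] = 10^(0.8527) = 7.124.
[in] = 128 / 7.124 = 17.97 mmol/L.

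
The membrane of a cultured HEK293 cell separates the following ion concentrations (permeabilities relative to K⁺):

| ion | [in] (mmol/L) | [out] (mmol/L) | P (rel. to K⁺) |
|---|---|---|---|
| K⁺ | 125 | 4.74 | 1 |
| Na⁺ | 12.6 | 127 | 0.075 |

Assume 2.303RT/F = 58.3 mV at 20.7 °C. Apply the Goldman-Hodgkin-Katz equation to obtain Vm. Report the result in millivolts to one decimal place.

Vm = 58.3 · log₁₀[(Σ P·[cation]ₒ + Σ P·[anion]ᵢ) / (Σ P·[cation]ᵢ + Σ P·[anion]ₒ)]
Numerator = 1×4.74 + 0.075×127 = 14.27
Denominator = 1×125 + 0.075×12.6 = 125.9
Vm = 58.3 · log₁₀(0.11326) = 58.3 × (-0.9459) = -55.15 mV

-55.1 mV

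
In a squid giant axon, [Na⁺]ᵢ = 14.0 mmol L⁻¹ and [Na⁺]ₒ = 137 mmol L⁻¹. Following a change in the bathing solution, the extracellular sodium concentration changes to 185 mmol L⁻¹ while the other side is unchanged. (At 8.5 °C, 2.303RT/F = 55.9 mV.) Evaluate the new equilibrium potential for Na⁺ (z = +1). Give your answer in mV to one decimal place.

After the shift: [Na⁺]_out = 185, [Na⁺]_in = 14.0 mmol L⁻¹.
E_new = (55.9/1)·log₁₀(185/14.0) = 55.90 · (1.1210) = 62.67 mV

62.7 mV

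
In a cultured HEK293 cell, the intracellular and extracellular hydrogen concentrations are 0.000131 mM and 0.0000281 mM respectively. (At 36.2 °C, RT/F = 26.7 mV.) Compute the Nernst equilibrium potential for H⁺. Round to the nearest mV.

-41 mV

E = (26.7/z) · ln([H⁺]_out/[H⁺]_in) with z = +1.
= (26.7/1) · ln(0.0000281/0.000131) = 26.70 · ln(0.2145)
= 26.70 · (-1.5394) = -41.10 mV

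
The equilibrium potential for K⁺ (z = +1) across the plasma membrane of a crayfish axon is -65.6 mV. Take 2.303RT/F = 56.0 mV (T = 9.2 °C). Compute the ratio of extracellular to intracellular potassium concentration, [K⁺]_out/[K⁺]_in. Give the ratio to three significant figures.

log₁₀([out]/[in]) = E·z/(56.0) = -65.6 × 1 / 56.0 = -1.1714
[out]/[in] = 10^(-1.1714) = 0.06739

0.0674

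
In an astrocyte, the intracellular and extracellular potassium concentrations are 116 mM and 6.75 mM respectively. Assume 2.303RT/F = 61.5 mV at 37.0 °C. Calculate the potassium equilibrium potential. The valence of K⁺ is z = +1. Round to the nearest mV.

E = (61.5/z) · log₁₀([K⁺]_out/[K⁺]_in) with z = +1.
= (61.5/1) · log₁₀(6.75/116) = 61.50 · log₁₀(0.05819)
= 61.50 · (-1.2352) = -75.96 mV

-76 mV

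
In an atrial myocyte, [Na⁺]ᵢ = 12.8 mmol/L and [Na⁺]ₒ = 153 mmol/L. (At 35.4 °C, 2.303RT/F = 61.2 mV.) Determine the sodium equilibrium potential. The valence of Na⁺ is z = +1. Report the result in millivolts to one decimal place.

E = (61.2/z) · log₁₀([Na⁺]_out/[Na⁺]_in) with z = +1.
= (61.2/1) · log₁₀(153/12.8) = 61.20 · log₁₀(11.95)
= 61.20 · (1.0775) = 65.94 mV

65.9 mV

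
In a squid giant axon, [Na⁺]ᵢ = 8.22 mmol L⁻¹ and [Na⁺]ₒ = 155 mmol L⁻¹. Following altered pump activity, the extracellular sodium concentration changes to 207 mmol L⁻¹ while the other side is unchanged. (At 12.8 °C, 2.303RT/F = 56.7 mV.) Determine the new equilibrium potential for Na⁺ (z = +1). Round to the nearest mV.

79 mV

After the shift: [Na⁺]_out = 207, [Na⁺]_in = 8.22 mmol L⁻¹.
E_new = (56.7/1)·log₁₀(207/8.22) = 56.70 · (1.4011) = 79.44 mV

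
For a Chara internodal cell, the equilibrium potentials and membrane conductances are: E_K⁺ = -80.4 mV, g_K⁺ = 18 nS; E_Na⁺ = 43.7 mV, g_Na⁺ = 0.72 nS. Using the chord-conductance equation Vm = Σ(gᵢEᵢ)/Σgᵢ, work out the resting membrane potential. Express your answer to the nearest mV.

-76 mV

Σ gᵢEᵢ = 18·(-80.4) + 0.72·(43.7) = -1415.74
Σ gᵢ = 18 + 0.72 = 18.72
Vm = -1415.74 / 18.72 = -75.63 mV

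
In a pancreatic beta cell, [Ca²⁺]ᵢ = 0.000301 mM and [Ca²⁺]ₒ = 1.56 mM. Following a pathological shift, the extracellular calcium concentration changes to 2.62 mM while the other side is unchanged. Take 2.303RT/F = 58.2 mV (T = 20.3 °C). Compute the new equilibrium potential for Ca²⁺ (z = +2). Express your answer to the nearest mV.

After the shift: [Ca²⁺]_out = 2.62, [Ca²⁺]_in = 0.000301 mM.
E_new = (58.2/2)·log₁₀(2.62/0.000301) = 29.10 · (3.9397) = 114.65 mV

115 mV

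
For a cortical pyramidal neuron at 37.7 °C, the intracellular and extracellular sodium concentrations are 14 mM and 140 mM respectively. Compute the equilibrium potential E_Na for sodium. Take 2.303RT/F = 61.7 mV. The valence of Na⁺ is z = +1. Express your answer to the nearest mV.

E = (61.7/z) · log₁₀([Na⁺]_out/[Na⁺]_in) with z = +1.
= (61.7/1) · log₁₀(140/14) = 61.70 · log₁₀(10)
= 61.70 · (1.0000) = 61.70 mV

62 mV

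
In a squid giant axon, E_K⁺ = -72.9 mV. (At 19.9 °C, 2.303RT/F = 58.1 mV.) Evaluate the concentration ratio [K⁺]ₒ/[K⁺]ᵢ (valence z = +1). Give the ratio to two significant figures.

0.056

log₁₀([out]/[in]) = E·z/(58.1) = -72.9 × 1 / 58.1 = -1.2547
[out]/[in] = 10^(-1.2547) = 0.05562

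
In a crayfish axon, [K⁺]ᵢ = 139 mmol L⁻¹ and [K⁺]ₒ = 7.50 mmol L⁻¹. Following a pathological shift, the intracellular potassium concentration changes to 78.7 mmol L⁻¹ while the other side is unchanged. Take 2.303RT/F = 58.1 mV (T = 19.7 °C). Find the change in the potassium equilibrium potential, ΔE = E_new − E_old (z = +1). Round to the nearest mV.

E_old = (58.1/1)·log₁₀(7.50/139) = -73.67 mV
E_new = (58.1/1)·log₁₀(7.50/78.7) = -59.32 mV
ΔE = -59.32 − (-73.67) = 14.35 mV

14 mV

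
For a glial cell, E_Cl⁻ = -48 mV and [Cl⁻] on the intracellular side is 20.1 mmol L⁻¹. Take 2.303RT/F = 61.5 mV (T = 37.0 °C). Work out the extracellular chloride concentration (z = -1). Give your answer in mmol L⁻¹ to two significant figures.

Nernst: E = (61.5/-1) · log₁₀([out]/[in]), so log₁₀([out]/[in]) = -48.0 × -1 / 61.5 = 0.7805.
[out]/[in] = 10^(0.7805) = 6.032.
[out] = 6.032 × 20.1 = 121.3 mmol L⁻¹.

120 mmol L⁻¹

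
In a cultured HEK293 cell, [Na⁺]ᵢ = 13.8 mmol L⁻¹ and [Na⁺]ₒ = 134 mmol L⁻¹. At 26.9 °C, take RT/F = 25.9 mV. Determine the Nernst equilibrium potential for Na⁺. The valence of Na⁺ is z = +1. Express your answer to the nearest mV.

E = (25.9/z) · ln([Na⁺]_out/[Na⁺]_in) with z = +1.
= (25.9/1) · ln(134/13.8) = 25.90 · ln(9.71)
= 25.90 · (2.2732) = 58.88 mV

59 mV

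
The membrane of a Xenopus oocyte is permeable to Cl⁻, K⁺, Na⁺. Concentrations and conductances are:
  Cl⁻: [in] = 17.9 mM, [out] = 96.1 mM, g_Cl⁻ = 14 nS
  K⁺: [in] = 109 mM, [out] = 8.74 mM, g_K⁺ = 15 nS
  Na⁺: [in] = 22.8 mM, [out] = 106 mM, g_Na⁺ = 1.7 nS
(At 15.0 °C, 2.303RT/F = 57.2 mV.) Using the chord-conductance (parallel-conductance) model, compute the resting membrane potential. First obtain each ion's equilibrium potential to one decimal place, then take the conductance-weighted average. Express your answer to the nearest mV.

E_Cl⁻ = (57.2/-1)·log₁₀(96.1/17.9) = -41.7 mV
E_K⁺ = (57.2/1)·log₁₀(8.74/109) = -62.7 mV
E_Na⁺ = (57.2/1)·log₁₀(106/22.8) = 38.2 mV
Vm = (Σ gᵢEᵢ)/(Σ gᵢ) = (14·-41.7 + 15·-62.7 + 1.7·38.2) / (14 + 15 + 1.7)
= -1459.36 / 30.7 = -47.54 mV

-48 mV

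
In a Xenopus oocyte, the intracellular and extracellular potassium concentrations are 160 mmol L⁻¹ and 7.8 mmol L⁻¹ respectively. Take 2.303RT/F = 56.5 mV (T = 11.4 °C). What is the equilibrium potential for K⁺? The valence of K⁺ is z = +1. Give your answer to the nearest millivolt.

E = (56.5/z) · log₁₀([K⁺]_out/[K⁺]_in) with z = +1.
= (56.5/1) · log₁₀(7.8/160) = 56.50 · log₁₀(0.04875)
= 56.50 · (-1.3120) = -74.13 mV

-74 mV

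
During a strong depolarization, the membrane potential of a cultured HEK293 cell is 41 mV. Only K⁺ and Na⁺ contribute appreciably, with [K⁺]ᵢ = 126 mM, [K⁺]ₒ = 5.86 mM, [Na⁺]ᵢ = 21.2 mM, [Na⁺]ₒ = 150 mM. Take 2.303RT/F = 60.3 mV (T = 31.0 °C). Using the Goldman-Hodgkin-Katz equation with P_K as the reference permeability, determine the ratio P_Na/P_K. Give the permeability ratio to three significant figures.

Let α = P_Na/P_K. GHK: Vm = 60.3·log₁₀[(Kₒ + α·Naₒ)/(Kᵢ + α·Naᵢ)].
10^(Vm/60.3) = 10^(41.0/60.3) = 4.7856
So 4.7856·(Kᵢ + α·Naᵢ) = Kₒ + α·Naₒ → α = (4.7856·126.0 − 5.86) / (150.0 − 4.7856·21.2)
α = (603 − 5.86) / (150.0 − 101.5) = 597.1/48.55 = 12.3

12.3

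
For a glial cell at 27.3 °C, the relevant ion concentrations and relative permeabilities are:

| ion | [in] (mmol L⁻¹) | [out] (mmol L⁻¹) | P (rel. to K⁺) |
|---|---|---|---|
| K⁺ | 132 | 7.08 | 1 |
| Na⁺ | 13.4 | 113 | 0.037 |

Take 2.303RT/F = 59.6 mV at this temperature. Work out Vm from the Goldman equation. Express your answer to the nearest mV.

Vm = 59.6 · log₁₀[(Σ P·[cation]ₒ + Σ P·[anion]ᵢ) / (Σ P·[cation]ᵢ + Σ P·[anion]ₒ)]
Numerator = 1×7.08 + 0.037×113 = 11.26
Denominator = 1×132 + 0.037×13.4 = 132.5
Vm = 59.6 · log₁₀(0.084991) = 59.6 × (-1.0706) = -63.81 mV

-64 mV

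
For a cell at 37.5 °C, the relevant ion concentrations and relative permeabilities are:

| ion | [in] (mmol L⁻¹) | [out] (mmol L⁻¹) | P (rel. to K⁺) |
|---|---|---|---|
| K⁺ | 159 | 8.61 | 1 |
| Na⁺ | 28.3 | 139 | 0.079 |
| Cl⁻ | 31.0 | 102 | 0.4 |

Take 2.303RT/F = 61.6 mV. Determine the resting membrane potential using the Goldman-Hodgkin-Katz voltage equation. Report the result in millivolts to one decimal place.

Vm = 61.6 · log₁₀[(Σ P·[cation]ₒ + Σ P·[anion]ᵢ) / (Σ P·[cation]ᵢ + Σ P·[anion]ₒ)]
Numerator = 1×8.61 + 0.079×139 + 0.4×31.0 = 31.99
Denominator = 1×159 + 0.079×28.3 + 0.4×102 = 202
Vm = 61.6 · log₁₀(0.15834) = 61.6 × (-0.8004) = -49.30 mV

-49.3 mV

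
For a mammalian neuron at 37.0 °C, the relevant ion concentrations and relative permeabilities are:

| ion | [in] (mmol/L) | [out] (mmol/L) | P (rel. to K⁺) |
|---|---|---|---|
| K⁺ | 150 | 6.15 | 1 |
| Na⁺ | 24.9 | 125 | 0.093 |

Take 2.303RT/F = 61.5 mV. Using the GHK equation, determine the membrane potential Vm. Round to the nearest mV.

Vm = 61.5 · log₁₀[(Σ P·[cation]ₒ + Σ P·[anion]ᵢ) / (Σ P·[cation]ᵢ + Σ P·[anion]ₒ)]
Numerator = 1×6.15 + 0.093×125 = 17.77
Denominator = 1×150 + 0.093×24.9 = 152.3
Vm = 61.5 · log₁₀(0.1167) = 61.5 × (-0.9329) = -57.38 mV

-57 mV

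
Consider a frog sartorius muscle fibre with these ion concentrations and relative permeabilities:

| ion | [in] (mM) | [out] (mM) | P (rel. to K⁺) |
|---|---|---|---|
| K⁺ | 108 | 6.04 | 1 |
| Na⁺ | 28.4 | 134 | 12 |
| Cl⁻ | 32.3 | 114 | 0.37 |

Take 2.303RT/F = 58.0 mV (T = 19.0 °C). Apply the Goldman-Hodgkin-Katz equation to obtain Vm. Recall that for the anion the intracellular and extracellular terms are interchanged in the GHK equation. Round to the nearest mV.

Vm = 58.0 · log₁₀[(Σ P·[cation]ₒ + Σ P·[anion]ᵢ) / (Σ P·[cation]ᵢ + Σ P·[anion]ₒ)]
Numerator = 1×6.04 + 12×134 + 0.37×32.3 = 1626
Denominator = 1×108 + 12×28.4 + 0.37×114 = 491
Vm = 58.0 · log₁₀(3.3117) = 58.0 × (0.5201) = 30.16 mV

30 mV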